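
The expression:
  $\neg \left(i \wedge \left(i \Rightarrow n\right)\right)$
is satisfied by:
  {n: False, i: False}
  {i: True, n: False}
  {n: True, i: False}


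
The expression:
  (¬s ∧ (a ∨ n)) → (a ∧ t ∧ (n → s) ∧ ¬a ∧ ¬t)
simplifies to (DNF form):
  s ∨ (¬a ∧ ¬n)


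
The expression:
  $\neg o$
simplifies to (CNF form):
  $\neg o$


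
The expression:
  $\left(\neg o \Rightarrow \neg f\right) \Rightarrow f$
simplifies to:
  $f$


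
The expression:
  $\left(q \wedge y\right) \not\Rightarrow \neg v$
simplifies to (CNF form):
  $q \wedge v \wedge y$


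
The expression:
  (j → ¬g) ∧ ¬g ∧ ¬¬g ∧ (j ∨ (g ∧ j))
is never true.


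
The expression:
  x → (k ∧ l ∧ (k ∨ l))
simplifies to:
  (k ∧ l) ∨ ¬x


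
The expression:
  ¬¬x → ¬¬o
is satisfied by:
  {o: True, x: False}
  {x: False, o: False}
  {x: True, o: True}


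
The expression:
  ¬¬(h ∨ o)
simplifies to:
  h ∨ o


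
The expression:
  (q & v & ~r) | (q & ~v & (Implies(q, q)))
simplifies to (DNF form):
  (q & ~r) | (q & ~v)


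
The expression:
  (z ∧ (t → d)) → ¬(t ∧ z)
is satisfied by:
  {t: False, z: False, d: False}
  {d: True, t: False, z: False}
  {z: True, t: False, d: False}
  {d: True, z: True, t: False}
  {t: True, d: False, z: False}
  {d: True, t: True, z: False}
  {z: True, t: True, d: False}


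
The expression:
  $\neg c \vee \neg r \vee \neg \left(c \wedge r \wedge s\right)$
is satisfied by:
  {s: False, c: False, r: False}
  {r: True, s: False, c: False}
  {c: True, s: False, r: False}
  {r: True, c: True, s: False}
  {s: True, r: False, c: False}
  {r: True, s: True, c: False}
  {c: True, s: True, r: False}


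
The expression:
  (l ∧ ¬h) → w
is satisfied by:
  {h: True, w: True, l: False}
  {h: True, l: False, w: False}
  {w: True, l: False, h: False}
  {w: False, l: False, h: False}
  {h: True, w: True, l: True}
  {h: True, l: True, w: False}
  {w: True, l: True, h: False}


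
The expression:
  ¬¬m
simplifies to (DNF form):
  m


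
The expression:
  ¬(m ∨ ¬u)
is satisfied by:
  {u: True, m: False}


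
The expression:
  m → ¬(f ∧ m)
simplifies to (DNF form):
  ¬f ∨ ¬m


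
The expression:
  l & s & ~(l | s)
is never true.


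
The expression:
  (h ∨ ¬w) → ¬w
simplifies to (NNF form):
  ¬h ∨ ¬w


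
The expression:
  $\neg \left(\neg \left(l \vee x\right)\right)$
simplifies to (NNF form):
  $l \vee x$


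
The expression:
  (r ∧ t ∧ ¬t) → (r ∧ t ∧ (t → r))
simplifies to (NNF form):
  True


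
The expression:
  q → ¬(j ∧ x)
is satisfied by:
  {q: False, x: False, j: False}
  {j: True, q: False, x: False}
  {x: True, q: False, j: False}
  {j: True, x: True, q: False}
  {q: True, j: False, x: False}
  {j: True, q: True, x: False}
  {x: True, q: True, j: False}


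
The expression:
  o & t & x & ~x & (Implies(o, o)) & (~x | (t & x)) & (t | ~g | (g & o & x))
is never true.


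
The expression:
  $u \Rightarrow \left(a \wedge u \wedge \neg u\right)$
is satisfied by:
  {u: False}


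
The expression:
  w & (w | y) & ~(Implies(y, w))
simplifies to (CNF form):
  False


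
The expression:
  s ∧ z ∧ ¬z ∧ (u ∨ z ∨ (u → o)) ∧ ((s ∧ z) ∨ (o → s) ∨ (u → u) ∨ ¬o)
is never true.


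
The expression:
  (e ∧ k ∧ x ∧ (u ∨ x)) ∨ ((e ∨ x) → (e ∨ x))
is always true.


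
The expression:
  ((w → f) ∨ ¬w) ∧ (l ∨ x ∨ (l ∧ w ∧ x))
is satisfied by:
  {x: True, l: True, f: True, w: False}
  {x: True, l: True, f: False, w: False}
  {x: True, f: True, w: False, l: False}
  {x: True, f: False, w: False, l: False}
  {l: True, f: True, w: False, x: False}
  {l: True, f: False, w: False, x: False}
  {x: True, w: True, f: True, l: True}
  {x: True, w: True, f: True, l: False}
  {w: True, f: True, l: True, x: False}


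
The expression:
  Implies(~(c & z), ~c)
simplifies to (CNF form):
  z | ~c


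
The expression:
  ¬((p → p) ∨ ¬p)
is never true.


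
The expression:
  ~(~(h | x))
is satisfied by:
  {x: True, h: True}
  {x: True, h: False}
  {h: True, x: False}


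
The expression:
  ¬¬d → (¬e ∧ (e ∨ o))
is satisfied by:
  {o: True, d: False, e: False}
  {o: False, d: False, e: False}
  {e: True, o: True, d: False}
  {e: True, o: False, d: False}
  {d: True, o: True, e: False}


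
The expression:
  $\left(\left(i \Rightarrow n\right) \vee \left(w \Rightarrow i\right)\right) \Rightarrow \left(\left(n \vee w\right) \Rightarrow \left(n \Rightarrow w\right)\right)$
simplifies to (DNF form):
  $w \vee \neg n$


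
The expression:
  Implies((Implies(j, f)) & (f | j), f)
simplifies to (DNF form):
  True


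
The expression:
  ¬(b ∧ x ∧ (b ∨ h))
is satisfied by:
  {x: False, b: False}
  {b: True, x: False}
  {x: True, b: False}


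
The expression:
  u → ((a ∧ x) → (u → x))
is always true.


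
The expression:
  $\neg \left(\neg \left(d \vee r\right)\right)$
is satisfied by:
  {r: True, d: True}
  {r: True, d: False}
  {d: True, r: False}


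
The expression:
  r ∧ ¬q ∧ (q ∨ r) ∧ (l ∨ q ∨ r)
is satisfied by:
  {r: True, q: False}


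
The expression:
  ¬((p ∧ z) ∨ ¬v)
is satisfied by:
  {v: True, p: False, z: False}
  {z: True, v: True, p: False}
  {p: True, v: True, z: False}


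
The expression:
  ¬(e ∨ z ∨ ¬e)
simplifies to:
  False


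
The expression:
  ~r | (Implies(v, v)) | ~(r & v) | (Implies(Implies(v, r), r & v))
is always true.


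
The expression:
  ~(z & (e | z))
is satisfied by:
  {z: False}


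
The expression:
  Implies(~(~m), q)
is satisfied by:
  {q: True, m: False}
  {m: False, q: False}
  {m: True, q: True}


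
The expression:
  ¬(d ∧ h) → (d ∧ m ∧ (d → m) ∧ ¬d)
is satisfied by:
  {h: True, d: True}


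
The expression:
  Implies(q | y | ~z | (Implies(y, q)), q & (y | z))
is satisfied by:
  {y: True, z: True, q: True}
  {y: True, q: True, z: False}
  {z: True, q: True, y: False}


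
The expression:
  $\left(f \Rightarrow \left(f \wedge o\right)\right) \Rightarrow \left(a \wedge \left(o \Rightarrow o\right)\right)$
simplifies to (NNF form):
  $a \vee \left(f \wedge \neg o\right)$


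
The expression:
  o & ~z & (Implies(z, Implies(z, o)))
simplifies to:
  o & ~z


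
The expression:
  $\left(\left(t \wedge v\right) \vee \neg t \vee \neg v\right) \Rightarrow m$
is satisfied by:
  {m: True}


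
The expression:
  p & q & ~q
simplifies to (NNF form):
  False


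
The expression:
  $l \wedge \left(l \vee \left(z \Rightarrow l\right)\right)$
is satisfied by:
  {l: True}


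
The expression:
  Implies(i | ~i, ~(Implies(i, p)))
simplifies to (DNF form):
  i & ~p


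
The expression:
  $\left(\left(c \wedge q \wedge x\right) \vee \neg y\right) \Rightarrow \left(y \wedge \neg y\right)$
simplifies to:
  $y \wedge \left(\neg c \vee \neg q \vee \neg x\right)$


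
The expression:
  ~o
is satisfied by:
  {o: False}


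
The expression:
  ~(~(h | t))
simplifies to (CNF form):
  h | t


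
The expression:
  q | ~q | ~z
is always true.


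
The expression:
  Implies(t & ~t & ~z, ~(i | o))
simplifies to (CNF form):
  True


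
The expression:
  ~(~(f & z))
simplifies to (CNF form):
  f & z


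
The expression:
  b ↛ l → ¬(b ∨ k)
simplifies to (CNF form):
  l ∨ ¬b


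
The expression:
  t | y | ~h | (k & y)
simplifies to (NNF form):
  t | y | ~h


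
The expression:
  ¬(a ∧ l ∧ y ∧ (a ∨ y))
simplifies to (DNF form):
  ¬a ∨ ¬l ∨ ¬y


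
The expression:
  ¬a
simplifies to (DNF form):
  ¬a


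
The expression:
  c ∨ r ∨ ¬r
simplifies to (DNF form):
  True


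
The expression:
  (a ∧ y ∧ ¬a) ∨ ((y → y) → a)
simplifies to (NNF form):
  a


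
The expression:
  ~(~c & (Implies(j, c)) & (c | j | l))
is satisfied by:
  {j: True, c: True, l: False}
  {j: True, l: False, c: False}
  {c: True, l: False, j: False}
  {c: False, l: False, j: False}
  {j: True, c: True, l: True}
  {j: True, l: True, c: False}
  {c: True, l: True, j: False}


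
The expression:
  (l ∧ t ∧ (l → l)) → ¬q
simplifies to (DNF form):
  ¬l ∨ ¬q ∨ ¬t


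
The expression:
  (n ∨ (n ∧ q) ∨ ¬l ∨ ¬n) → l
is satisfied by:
  {l: True}


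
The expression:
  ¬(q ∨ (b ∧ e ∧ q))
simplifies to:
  ¬q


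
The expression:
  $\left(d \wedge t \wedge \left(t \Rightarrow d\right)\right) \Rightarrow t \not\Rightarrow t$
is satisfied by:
  {t: False, d: False}
  {d: True, t: False}
  {t: True, d: False}


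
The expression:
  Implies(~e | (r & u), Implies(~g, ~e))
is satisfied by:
  {g: True, u: False, e: False, r: False}
  {g: False, u: False, e: False, r: False}
  {r: True, g: True, u: False, e: False}
  {r: True, g: False, u: False, e: False}
  {g: True, e: True, r: False, u: False}
  {e: True, r: False, u: False, g: False}
  {r: True, e: True, g: True, u: False}
  {r: True, e: True, g: False, u: False}
  {g: True, u: True, r: False, e: False}
  {u: True, r: False, e: False, g: False}
  {g: True, r: True, u: True, e: False}
  {r: True, u: True, g: False, e: False}
  {g: True, e: True, u: True, r: False}
  {e: True, u: True, r: False, g: False}
  {r: True, e: True, u: True, g: True}


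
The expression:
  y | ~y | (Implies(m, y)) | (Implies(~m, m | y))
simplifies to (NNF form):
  True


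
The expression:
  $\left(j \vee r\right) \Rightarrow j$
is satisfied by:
  {j: True, r: False}
  {r: False, j: False}
  {r: True, j: True}


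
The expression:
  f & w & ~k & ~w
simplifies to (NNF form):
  False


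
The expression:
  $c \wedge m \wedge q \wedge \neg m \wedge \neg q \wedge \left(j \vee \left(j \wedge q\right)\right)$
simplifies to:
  $\text{False}$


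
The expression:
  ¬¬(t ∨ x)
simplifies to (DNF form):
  t ∨ x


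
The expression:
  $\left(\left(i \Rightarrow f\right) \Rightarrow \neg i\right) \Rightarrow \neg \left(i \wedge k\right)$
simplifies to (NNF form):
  $f \vee \neg i \vee \neg k$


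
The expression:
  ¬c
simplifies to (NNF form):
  ¬c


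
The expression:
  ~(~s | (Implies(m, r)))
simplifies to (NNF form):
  m & s & ~r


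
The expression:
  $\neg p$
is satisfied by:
  {p: False}


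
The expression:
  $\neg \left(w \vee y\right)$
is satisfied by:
  {y: False, w: False}


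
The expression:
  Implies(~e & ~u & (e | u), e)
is always true.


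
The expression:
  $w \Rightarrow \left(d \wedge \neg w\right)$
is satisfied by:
  {w: False}


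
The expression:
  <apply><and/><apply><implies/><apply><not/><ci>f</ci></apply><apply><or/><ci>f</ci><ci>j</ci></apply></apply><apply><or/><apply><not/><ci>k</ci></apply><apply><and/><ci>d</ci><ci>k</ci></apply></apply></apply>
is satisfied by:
  {d: True, f: True, j: True, k: False}
  {d: True, f: True, j: False, k: False}
  {d: True, j: True, f: False, k: False}
  {f: True, j: True, d: False, k: False}
  {f: True, d: False, j: False, k: False}
  {f: False, j: True, d: False, k: False}
  {d: True, k: True, f: True, j: True}
  {d: True, k: True, f: True, j: False}
  {d: True, k: True, j: True, f: False}


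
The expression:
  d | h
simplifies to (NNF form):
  d | h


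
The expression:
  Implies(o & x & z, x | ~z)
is always true.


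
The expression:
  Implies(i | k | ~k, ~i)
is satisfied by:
  {i: False}


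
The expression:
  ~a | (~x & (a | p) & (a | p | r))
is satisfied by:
  {x: False, a: False}
  {a: True, x: False}
  {x: True, a: False}


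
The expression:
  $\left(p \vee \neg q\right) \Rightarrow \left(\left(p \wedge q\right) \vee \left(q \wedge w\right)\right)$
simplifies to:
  $q$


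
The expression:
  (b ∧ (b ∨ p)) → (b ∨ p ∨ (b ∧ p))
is always true.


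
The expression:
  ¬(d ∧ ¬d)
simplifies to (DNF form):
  True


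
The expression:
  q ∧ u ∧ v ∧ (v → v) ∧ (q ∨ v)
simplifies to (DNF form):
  q ∧ u ∧ v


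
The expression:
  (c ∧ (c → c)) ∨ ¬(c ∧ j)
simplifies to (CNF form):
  True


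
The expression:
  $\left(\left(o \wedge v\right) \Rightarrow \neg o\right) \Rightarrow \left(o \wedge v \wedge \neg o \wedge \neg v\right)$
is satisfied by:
  {o: True, v: True}


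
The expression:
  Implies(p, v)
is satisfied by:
  {v: True, p: False}
  {p: False, v: False}
  {p: True, v: True}


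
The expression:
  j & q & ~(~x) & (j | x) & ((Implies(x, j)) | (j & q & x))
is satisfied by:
  {j: True, x: True, q: True}


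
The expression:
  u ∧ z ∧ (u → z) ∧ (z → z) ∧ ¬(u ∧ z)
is never true.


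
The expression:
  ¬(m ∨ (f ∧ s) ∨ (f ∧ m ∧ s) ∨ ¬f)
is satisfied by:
  {f: True, s: False, m: False}


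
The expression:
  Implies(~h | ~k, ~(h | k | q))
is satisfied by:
  {k: True, h: True, q: False}
  {k: True, h: True, q: True}
  {q: False, h: False, k: False}


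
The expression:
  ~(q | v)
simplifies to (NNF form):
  ~q & ~v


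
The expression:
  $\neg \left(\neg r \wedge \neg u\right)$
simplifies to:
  $r \vee u$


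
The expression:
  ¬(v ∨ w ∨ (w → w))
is never true.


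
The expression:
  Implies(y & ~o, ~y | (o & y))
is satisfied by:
  {o: True, y: False}
  {y: False, o: False}
  {y: True, o: True}


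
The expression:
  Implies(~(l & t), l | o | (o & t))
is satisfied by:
  {o: True, l: True}
  {o: True, l: False}
  {l: True, o: False}


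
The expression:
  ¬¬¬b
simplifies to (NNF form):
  ¬b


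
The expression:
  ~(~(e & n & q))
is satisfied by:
  {e: True, q: True, n: True}


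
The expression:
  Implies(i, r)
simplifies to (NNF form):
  r | ~i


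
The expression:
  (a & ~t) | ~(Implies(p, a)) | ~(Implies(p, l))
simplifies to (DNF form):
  (a & ~t) | (p & ~a) | (p & ~l)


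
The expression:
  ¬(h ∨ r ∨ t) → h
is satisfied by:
  {r: True, t: True, h: True}
  {r: True, t: True, h: False}
  {r: True, h: True, t: False}
  {r: True, h: False, t: False}
  {t: True, h: True, r: False}
  {t: True, h: False, r: False}
  {h: True, t: False, r: False}


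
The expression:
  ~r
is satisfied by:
  {r: False}


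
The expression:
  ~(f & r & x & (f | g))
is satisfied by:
  {x: False, r: False, f: False}
  {f: True, x: False, r: False}
  {r: True, x: False, f: False}
  {f: True, r: True, x: False}
  {x: True, f: False, r: False}
  {f: True, x: True, r: False}
  {r: True, x: True, f: False}


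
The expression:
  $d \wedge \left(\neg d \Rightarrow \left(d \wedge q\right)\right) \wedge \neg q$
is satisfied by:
  {d: True, q: False}


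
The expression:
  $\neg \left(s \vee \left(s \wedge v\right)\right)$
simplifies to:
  $\neg s$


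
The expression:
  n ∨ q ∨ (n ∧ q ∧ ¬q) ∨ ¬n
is always true.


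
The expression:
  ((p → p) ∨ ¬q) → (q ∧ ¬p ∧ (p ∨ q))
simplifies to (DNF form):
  q ∧ ¬p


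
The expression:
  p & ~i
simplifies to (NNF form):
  p & ~i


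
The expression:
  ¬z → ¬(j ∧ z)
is always true.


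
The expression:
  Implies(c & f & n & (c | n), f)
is always true.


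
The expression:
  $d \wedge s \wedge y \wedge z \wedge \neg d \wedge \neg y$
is never true.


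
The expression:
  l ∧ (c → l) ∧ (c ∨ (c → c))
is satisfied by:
  {l: True}


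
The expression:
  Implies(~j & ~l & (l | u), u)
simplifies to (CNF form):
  True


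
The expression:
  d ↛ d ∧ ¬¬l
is never true.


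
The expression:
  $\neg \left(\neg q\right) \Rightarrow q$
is always true.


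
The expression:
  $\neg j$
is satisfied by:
  {j: False}


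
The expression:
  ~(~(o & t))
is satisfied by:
  {t: True, o: True}


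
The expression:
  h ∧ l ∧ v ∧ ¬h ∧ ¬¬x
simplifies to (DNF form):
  False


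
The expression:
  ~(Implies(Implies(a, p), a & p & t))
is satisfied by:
  {p: True, a: False, t: False}
  {p: False, a: False, t: False}
  {t: True, p: True, a: False}
  {t: True, p: False, a: False}
  {a: True, p: True, t: False}


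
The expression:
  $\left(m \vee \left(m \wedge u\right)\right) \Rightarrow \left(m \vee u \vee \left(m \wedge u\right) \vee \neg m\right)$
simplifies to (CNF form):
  $\text{True}$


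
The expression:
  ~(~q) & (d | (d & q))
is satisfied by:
  {d: True, q: True}


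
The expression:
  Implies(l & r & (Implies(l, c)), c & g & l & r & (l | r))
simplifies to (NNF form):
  g | ~c | ~l | ~r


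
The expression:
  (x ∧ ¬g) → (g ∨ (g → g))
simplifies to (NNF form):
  True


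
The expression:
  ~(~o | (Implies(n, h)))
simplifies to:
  n & o & ~h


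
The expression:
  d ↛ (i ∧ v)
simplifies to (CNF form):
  d ∧ (¬i ∨ ¬v)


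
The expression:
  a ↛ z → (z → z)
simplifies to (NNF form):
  True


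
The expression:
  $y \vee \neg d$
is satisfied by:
  {y: True, d: False}
  {d: False, y: False}
  {d: True, y: True}


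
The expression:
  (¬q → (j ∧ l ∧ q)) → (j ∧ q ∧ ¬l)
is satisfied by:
  {j: True, q: False, l: False}
  {j: False, q: False, l: False}
  {l: True, j: True, q: False}
  {l: True, j: False, q: False}
  {q: True, j: True, l: False}


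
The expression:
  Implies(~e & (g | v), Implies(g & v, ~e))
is always true.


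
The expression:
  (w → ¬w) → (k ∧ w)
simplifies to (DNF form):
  w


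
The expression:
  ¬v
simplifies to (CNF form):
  ¬v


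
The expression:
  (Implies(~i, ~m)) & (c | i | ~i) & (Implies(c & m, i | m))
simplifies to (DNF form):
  i | ~m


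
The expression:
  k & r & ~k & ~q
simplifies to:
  False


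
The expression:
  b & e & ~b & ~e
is never true.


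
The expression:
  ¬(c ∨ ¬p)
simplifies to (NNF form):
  p ∧ ¬c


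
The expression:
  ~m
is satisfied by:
  {m: False}


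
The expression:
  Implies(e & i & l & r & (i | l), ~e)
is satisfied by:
  {l: False, e: False, i: False, r: False}
  {r: True, l: False, e: False, i: False}
  {i: True, l: False, e: False, r: False}
  {r: True, i: True, l: False, e: False}
  {e: True, r: False, l: False, i: False}
  {r: True, e: True, l: False, i: False}
  {i: True, e: True, r: False, l: False}
  {r: True, i: True, e: True, l: False}
  {l: True, i: False, e: False, r: False}
  {r: True, l: True, i: False, e: False}
  {i: True, l: True, r: False, e: False}
  {r: True, i: True, l: True, e: False}
  {e: True, l: True, i: False, r: False}
  {r: True, e: True, l: True, i: False}
  {i: True, e: True, l: True, r: False}


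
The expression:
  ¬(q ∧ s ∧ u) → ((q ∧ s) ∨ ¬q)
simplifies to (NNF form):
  s ∨ ¬q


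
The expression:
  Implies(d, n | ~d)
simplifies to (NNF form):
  n | ~d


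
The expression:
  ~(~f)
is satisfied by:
  {f: True}


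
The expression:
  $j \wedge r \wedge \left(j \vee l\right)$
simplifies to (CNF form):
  $j \wedge r$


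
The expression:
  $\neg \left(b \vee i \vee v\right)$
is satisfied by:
  {v: False, i: False, b: False}


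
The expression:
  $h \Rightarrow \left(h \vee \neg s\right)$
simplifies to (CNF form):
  $\text{True}$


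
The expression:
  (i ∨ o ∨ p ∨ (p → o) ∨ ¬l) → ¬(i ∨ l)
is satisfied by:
  {i: False, l: False}


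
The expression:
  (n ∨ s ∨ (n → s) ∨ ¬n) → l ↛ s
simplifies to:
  l ∧ ¬s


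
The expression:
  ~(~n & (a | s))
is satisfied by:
  {n: True, s: False, a: False}
  {n: True, a: True, s: False}
  {n: True, s: True, a: False}
  {n: True, a: True, s: True}
  {a: False, s: False, n: False}


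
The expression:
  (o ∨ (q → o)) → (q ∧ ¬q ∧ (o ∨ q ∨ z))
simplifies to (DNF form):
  q ∧ ¬o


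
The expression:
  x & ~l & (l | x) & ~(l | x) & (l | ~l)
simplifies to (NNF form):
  False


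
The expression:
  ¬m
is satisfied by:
  {m: False}


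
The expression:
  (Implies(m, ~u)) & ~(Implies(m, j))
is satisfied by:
  {m: True, u: False, j: False}


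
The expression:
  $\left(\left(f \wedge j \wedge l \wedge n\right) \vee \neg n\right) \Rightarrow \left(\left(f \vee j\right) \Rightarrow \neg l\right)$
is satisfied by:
  {n: True, l: False, j: False, f: False}
  {n: False, l: False, j: False, f: False}
  {f: True, n: True, l: False, j: False}
  {f: True, n: False, l: False, j: False}
  {j: True, n: True, l: False, f: False}
  {j: True, n: False, l: False, f: False}
  {f: True, j: True, n: True, l: False}
  {f: True, j: True, n: False, l: False}
  {l: True, n: True, f: False, j: False}
  {l: True, n: False, f: False, j: False}
  {f: True, l: True, n: True, j: False}
  {j: True, l: True, n: True, f: False}


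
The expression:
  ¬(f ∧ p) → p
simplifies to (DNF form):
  p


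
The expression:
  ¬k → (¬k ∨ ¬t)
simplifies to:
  True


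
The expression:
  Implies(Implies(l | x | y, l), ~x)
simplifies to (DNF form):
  ~l | ~x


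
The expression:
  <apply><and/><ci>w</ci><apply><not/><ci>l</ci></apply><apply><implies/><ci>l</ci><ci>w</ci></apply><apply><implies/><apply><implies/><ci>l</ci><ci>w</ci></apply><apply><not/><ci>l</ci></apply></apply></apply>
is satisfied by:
  {w: True, l: False}


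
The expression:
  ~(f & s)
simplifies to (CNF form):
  ~f | ~s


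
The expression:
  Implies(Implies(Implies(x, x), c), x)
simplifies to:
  x | ~c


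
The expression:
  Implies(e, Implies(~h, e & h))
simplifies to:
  h | ~e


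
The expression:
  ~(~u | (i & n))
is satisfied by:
  {u: True, n: False, i: False}
  {u: True, i: True, n: False}
  {u: True, n: True, i: False}


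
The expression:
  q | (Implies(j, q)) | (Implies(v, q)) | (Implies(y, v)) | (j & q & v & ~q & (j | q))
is always true.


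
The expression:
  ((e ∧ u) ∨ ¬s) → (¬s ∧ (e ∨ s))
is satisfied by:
  {s: True, e: False, u: False}
  {s: True, u: True, e: False}
  {s: True, e: True, u: False}
  {e: True, u: False, s: False}
  {u: True, e: True, s: False}


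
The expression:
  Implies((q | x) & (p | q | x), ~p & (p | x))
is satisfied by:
  {q: False, p: False, x: False}
  {x: True, q: False, p: False}
  {p: True, q: False, x: False}
  {x: True, q: True, p: False}


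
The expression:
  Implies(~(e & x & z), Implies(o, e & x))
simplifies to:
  ~o | (e & x)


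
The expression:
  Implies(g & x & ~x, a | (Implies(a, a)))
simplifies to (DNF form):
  True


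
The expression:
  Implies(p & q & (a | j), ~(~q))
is always true.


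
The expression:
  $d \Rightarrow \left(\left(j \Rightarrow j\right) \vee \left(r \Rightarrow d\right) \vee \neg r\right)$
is always true.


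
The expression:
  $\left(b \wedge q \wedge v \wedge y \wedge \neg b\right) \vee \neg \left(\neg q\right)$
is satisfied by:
  {q: True}


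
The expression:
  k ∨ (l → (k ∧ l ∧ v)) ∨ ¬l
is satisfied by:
  {k: True, l: False}
  {l: False, k: False}
  {l: True, k: True}


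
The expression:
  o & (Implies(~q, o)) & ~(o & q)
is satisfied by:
  {o: True, q: False}


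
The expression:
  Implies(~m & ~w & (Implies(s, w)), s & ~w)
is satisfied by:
  {s: True, m: True, w: True}
  {s: True, m: True, w: False}
  {s: True, w: True, m: False}
  {s: True, w: False, m: False}
  {m: True, w: True, s: False}
  {m: True, w: False, s: False}
  {w: True, m: False, s: False}


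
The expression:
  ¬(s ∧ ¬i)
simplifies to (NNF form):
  i ∨ ¬s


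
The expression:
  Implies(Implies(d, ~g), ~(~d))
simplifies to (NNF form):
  d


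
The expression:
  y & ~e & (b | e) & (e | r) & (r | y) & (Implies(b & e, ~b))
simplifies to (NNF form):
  b & r & y & ~e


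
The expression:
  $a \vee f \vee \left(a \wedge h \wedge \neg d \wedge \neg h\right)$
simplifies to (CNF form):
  $a \vee f$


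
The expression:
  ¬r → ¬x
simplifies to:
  r ∨ ¬x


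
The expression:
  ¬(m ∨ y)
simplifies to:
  ¬m ∧ ¬y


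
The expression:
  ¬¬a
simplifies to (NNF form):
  a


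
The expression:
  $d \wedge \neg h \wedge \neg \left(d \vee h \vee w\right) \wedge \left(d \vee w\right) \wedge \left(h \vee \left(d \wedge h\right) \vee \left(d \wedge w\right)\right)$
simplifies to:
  $\text{False}$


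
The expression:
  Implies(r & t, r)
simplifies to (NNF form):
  True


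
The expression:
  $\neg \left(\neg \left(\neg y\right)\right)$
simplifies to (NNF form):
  $\neg y$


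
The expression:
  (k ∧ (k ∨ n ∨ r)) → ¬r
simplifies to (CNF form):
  ¬k ∨ ¬r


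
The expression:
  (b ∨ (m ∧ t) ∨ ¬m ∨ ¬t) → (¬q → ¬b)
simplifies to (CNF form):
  q ∨ ¬b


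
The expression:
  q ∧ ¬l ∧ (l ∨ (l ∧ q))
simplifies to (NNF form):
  False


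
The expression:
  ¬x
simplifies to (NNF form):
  ¬x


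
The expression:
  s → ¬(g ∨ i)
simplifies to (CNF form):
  (¬g ∨ ¬s) ∧ (¬i ∨ ¬s)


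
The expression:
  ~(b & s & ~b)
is always true.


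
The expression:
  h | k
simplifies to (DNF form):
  h | k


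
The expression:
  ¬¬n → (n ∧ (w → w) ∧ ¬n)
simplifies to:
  ¬n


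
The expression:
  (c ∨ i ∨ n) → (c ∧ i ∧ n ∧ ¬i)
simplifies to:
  ¬c ∧ ¬i ∧ ¬n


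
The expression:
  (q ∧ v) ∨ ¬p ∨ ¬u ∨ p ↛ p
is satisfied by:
  {q: True, v: True, p: False, u: False}
  {q: True, v: False, p: False, u: False}
  {v: True, q: False, p: False, u: False}
  {q: False, v: False, p: False, u: False}
  {q: True, u: True, v: True, p: False}
  {q: True, u: True, v: False, p: False}
  {u: True, v: True, q: False, p: False}
  {u: True, q: False, v: False, p: False}
  {q: True, p: True, v: True, u: False}
  {q: True, p: True, v: False, u: False}
  {p: True, v: True, q: False, u: False}
  {p: True, q: False, v: False, u: False}
  {q: True, u: True, p: True, v: True}


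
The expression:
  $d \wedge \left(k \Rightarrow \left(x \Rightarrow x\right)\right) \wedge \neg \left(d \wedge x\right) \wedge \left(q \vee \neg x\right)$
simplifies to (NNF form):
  $d \wedge \neg x$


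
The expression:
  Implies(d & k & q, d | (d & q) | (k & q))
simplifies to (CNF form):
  True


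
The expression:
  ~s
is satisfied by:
  {s: False}


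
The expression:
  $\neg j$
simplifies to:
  $\neg j$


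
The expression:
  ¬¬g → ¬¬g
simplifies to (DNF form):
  True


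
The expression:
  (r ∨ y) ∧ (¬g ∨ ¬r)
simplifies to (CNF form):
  (r ∨ y) ∧ (r ∨ ¬r) ∧ (y ∨ ¬g) ∧ (¬g ∨ ¬r)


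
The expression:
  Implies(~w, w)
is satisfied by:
  {w: True}


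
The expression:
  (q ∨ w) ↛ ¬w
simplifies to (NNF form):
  w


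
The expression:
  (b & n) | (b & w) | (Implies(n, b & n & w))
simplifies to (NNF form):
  b | ~n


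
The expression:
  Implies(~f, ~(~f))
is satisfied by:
  {f: True}


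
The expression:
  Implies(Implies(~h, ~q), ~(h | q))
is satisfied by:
  {h: False}


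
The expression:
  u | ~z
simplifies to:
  u | ~z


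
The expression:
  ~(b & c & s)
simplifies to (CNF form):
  ~b | ~c | ~s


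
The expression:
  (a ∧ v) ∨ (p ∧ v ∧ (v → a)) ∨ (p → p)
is always true.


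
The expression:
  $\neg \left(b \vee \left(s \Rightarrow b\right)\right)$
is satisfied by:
  {s: True, b: False}


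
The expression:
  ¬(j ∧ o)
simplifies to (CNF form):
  ¬j ∨ ¬o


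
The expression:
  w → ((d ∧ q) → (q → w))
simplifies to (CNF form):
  True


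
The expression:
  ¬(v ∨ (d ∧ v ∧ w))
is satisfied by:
  {v: False}


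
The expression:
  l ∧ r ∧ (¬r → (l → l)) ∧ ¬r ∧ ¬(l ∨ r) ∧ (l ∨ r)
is never true.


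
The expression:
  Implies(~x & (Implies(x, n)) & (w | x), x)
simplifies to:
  x | ~w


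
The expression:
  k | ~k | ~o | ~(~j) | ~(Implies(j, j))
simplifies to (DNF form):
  True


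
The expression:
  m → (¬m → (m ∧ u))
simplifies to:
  True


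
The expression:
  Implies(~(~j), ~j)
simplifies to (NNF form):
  ~j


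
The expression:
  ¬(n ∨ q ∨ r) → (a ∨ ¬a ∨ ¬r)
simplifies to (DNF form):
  True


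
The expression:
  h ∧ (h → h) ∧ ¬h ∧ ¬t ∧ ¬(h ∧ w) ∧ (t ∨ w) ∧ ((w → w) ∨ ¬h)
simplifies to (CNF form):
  False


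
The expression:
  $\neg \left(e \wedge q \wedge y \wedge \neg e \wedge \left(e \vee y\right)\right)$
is always true.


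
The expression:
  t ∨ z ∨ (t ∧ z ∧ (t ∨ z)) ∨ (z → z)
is always true.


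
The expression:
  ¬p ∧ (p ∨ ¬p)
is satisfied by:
  {p: False}


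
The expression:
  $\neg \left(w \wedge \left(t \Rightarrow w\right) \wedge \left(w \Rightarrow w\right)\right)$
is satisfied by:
  {w: False}


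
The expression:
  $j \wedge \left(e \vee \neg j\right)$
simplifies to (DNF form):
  $e \wedge j$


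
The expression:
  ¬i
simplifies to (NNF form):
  ¬i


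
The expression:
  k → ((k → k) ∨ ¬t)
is always true.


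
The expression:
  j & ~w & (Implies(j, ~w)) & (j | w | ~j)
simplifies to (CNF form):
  j & ~w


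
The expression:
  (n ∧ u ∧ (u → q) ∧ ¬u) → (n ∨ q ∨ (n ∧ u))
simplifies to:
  True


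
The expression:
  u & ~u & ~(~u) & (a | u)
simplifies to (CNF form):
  False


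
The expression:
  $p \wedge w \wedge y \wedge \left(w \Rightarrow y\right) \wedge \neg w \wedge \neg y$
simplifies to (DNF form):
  $\text{False}$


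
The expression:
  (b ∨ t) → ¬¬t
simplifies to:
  t ∨ ¬b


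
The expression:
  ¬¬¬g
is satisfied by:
  {g: False}


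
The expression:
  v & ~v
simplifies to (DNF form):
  False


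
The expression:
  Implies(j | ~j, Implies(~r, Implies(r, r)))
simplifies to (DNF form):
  True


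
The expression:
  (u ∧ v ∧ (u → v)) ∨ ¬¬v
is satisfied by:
  {v: True}


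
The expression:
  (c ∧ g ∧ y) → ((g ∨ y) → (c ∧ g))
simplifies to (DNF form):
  True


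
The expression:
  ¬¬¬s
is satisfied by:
  {s: False}


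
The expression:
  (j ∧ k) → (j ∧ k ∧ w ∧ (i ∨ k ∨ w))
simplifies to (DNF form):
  w ∨ ¬j ∨ ¬k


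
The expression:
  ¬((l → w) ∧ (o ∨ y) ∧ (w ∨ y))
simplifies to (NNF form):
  (l ∧ ¬w) ∨ (¬o ∧ ¬y) ∨ (¬w ∧ ¬y)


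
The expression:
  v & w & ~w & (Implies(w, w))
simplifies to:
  False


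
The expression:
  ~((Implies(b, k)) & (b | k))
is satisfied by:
  {k: False}


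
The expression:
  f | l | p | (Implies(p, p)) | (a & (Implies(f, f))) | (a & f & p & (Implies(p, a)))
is always true.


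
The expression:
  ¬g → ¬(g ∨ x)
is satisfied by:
  {g: True, x: False}
  {x: False, g: False}
  {x: True, g: True}


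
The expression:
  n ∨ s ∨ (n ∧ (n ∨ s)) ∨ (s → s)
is always true.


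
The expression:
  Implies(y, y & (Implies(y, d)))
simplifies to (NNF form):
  d | ~y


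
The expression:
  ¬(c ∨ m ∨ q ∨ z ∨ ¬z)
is never true.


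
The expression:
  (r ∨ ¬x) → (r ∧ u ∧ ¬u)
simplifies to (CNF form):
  x ∧ ¬r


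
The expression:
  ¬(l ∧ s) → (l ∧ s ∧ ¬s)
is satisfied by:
  {s: True, l: True}


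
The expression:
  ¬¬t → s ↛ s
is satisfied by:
  {t: False}


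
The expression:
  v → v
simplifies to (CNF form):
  True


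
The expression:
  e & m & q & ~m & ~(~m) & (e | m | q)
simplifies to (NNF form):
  False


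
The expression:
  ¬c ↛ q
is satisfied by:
  {q: True, c: False}
  {c: False, q: False}
  {c: True, q: True}


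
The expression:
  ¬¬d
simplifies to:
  d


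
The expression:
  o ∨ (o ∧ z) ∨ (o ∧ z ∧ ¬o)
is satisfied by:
  {o: True}


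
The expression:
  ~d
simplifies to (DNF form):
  ~d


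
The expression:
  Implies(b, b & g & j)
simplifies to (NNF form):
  ~b | (g & j)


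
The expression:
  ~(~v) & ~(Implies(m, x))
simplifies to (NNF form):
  m & v & ~x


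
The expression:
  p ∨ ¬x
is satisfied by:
  {p: True, x: False}
  {x: False, p: False}
  {x: True, p: True}


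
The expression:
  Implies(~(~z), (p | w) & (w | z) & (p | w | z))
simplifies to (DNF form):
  p | w | ~z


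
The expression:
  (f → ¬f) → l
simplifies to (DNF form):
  f ∨ l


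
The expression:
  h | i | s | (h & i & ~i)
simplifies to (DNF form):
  h | i | s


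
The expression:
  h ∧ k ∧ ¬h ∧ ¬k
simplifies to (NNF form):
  False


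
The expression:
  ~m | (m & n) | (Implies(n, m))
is always true.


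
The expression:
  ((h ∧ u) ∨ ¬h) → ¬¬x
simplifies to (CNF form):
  (h ∨ x) ∧ (x ∨ ¬u)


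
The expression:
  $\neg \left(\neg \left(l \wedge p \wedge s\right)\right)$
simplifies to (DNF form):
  $l \wedge p \wedge s$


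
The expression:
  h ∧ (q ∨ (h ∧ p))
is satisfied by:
  {h: True, q: True, p: True}
  {h: True, q: True, p: False}
  {h: True, p: True, q: False}


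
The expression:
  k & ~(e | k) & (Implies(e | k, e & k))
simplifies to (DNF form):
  False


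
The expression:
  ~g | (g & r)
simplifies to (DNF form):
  r | ~g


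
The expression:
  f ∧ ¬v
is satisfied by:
  {f: True, v: False}


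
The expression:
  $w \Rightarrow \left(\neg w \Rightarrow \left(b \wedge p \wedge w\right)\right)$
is always true.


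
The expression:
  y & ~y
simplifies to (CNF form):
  False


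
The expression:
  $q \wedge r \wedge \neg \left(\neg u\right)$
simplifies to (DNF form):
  $q \wedge r \wedge u$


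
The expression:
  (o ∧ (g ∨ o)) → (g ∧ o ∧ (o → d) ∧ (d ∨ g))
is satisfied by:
  {d: True, g: True, o: False}
  {d: True, g: False, o: False}
  {g: True, d: False, o: False}
  {d: False, g: False, o: False}
  {d: True, o: True, g: True}


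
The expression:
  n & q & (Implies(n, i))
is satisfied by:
  {i: True, q: True, n: True}


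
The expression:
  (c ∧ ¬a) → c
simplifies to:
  True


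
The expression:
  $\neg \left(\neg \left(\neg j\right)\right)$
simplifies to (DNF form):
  $\neg j$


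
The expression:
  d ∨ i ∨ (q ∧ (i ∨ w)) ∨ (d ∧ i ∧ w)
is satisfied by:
  {i: True, d: True, q: True, w: True}
  {i: True, d: True, q: True, w: False}
  {i: True, d: True, w: True, q: False}
  {i: True, d: True, w: False, q: False}
  {i: True, q: True, w: True, d: False}
  {i: True, q: True, w: False, d: False}
  {i: True, q: False, w: True, d: False}
  {i: True, q: False, w: False, d: False}
  {d: True, q: True, w: True, i: False}
  {d: True, q: True, w: False, i: False}
  {d: True, w: True, q: False, i: False}
  {d: True, w: False, q: False, i: False}
  {q: True, w: True, d: False, i: False}


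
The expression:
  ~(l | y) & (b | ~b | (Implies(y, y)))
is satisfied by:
  {y: False, l: False}


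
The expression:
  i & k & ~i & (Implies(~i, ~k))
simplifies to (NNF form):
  False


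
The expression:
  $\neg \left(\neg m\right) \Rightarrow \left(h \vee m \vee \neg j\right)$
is always true.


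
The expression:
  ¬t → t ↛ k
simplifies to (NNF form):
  t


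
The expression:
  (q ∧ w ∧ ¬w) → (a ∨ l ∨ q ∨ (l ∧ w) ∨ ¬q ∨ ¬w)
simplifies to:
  True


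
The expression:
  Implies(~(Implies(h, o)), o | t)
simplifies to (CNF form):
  o | t | ~h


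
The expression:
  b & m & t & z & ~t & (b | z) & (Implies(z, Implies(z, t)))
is never true.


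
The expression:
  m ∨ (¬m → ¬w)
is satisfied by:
  {m: True, w: False}
  {w: False, m: False}
  {w: True, m: True}


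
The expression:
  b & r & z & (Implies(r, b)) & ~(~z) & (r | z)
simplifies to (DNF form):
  b & r & z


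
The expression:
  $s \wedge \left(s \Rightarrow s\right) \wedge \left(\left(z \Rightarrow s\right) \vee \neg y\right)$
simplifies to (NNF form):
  $s$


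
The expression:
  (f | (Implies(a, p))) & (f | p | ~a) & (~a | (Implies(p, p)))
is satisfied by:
  {p: True, f: True, a: False}
  {p: True, f: False, a: False}
  {f: True, p: False, a: False}
  {p: False, f: False, a: False}
  {a: True, p: True, f: True}
  {a: True, p: True, f: False}
  {a: True, f: True, p: False}


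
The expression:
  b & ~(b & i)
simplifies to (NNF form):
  b & ~i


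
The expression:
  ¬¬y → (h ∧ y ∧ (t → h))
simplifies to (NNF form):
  h ∨ ¬y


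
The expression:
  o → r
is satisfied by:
  {r: True, o: False}
  {o: False, r: False}
  {o: True, r: True}


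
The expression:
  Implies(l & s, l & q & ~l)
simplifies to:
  ~l | ~s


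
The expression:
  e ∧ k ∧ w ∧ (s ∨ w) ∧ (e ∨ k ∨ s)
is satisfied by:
  {e: True, w: True, k: True}


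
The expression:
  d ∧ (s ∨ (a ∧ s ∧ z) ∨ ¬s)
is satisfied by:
  {d: True}


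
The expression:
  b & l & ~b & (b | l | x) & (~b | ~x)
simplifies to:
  False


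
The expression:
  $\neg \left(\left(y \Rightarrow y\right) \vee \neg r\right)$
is never true.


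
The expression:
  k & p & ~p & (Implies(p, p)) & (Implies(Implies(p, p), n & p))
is never true.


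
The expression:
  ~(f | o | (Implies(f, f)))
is never true.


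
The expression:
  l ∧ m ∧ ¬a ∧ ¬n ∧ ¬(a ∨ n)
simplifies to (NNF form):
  l ∧ m ∧ ¬a ∧ ¬n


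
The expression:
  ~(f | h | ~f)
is never true.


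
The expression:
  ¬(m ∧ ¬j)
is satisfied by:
  {j: True, m: False}
  {m: False, j: False}
  {m: True, j: True}


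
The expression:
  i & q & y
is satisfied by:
  {i: True, y: True, q: True}


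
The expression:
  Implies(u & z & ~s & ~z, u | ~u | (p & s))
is always true.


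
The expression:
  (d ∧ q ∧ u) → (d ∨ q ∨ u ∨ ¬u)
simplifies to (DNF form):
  True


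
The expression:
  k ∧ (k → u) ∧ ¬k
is never true.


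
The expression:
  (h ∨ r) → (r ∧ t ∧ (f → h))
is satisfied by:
  {t: True, h: False, r: False, f: False}
  {t: False, h: False, r: False, f: False}
  {f: True, t: True, h: False, r: False}
  {f: True, t: False, h: False, r: False}
  {h: False, r: True, t: True, f: False}
  {r: True, h: True, t: True, f: False}
  {f: True, r: True, h: True, t: True}


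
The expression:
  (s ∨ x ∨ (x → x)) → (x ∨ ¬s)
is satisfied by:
  {x: True, s: False}
  {s: False, x: False}
  {s: True, x: True}


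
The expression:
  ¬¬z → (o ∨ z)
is always true.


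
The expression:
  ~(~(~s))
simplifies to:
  ~s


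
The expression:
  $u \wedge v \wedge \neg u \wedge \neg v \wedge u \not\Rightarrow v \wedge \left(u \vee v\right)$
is never true.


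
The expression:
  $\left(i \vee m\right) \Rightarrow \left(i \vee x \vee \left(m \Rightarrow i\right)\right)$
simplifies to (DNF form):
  $i \vee x \vee \neg m$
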